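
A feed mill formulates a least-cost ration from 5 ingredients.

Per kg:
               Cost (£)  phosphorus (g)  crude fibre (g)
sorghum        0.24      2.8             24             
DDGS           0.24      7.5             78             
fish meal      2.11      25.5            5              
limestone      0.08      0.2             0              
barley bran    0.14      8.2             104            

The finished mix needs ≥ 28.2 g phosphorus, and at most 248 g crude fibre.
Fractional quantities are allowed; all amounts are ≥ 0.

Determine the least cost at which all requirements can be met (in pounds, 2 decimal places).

Let x1 = kg of sorghum, x2 = kg of DDGS, x3 = kg of fish meal, x4 = kg of limestone, x5 = kg of barley bran.
min 0.24x1 + 0.24x2 + 2.11x3 + 0.08x4 + 0.14x5 subject to:
  2.8x1 + 7.5x2 + 25.5x3 + 0.2x4 + 8.2x5 ≥ 28.2   (phosphorus)
  24x1 + 78x2 + 5x3 + 104x5 ≤ 248   (crude fibre)
  x1, x2, x3, x4, x5 ≥ 0.
The minimum-cost mix takes nothing from sorghum, DDGS, limestone — only fish meal, barley bran. The phosphorus and crude fibre requirements are met with equality.
So fish meal = 0.3444 kg, barley bran = 2.368 kg.
Hence cost = 2.11·0.3444 + 0.14·2.368 = £1.0582.

£1.06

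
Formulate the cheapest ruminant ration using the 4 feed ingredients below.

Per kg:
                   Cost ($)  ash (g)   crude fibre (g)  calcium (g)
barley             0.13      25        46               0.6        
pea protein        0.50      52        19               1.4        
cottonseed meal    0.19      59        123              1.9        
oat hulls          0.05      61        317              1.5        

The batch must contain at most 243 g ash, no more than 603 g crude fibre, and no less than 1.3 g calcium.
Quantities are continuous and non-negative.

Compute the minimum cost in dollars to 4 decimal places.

$0.0433

This is a linear program. Let x1 = kg of barley, x2 = kg of pea protein, x3 = kg of cottonseed meal, x4 = kg of oat hulls.
Minimise 0.13x1 + 0.5x2 + 0.19x3 + 0.05x4 subject to:
  25x1 + 52x2 + 59x3 + 61x4 ≤ 243   (ash)
  46x1 + 19x2 + 123x3 + 317x4 ≤ 603   (crude fibre)
  0.6x1 + 1.4x2 + 1.9x3 + 1.5x4 ≥ 1.3   (calcium)
  x1, x2, x3, x4 ≥ 0.
The minimum-cost mix takes nothing from barley, pea protein, cottonseed meal — only oat hulls. The calcium requirement is met with equality.
Optimal quantities: oat hulls = 0.8667 kg.
Objective = 0.05·0.8667 = 0.043335.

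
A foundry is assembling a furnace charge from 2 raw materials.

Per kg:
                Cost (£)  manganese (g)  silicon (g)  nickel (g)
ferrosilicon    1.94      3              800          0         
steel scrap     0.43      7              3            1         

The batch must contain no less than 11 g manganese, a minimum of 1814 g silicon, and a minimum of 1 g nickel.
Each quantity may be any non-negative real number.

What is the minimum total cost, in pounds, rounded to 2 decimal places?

Let x1 = kg of ferrosilicon, x2 = kg of steel scrap.
Minimise 1.94x1 + 0.43x2 subject to:
  3x1 + 7x2 ≥ 11   (manganese)
  800x1 + 3x2 ≥ 1814   (silicon)
  1x2 ≥ 1   (nickel)
  x1, x2 ≥ 0.
Both inputs are positive at the optimum. Binding constraints: silicon and nickel.
That vertex is x1 = 2.264, x2 = 1.
Objective = 1.94·2.264 + 0.43·1 = 4.8222.

£4.82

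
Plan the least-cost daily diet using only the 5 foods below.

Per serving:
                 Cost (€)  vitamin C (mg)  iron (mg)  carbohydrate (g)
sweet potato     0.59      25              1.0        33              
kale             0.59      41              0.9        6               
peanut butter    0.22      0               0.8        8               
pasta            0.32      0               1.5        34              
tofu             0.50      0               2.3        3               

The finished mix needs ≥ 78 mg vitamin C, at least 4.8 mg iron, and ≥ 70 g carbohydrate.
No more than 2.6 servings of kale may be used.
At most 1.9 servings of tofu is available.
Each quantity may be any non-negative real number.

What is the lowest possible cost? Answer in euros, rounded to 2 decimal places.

€1.78

This is a linear program. Let x1 = servings of sweet potato, x2 = servings of kale, x3 = servings of peanut butter, x4 = servings of pasta, x5 = servings of tofu.
min 0.59x1 + 0.59x2 + 0.22x3 + 0.32x4 + 0.5x5 with:
  25x1 + 41x2 ≥ 78   (vitamin C)
  1x1 + 0.9x2 + 0.8x3 + 1.5x4 + 2.3x5 ≥ 4.8   (iron)
  33x1 + 6x2 + 8x3 + 34x4 + 3x5 ≥ 70   (carbohydrate)
  x2 ≤ 2.6
  x5 ≤ 1.9
  x1, x2, x3, x4, x5 ≥ 0.
The cheapest feasible vertex uses only kale, pasta; sweet potato, peanut butter, tofu are not used. Binding constraints: vitamin C and iron.
That vertex is x2 = 1.902, x4 = 2.059.
Cost = 0.59·1.902 + 0.32·2.059 = 1.7811.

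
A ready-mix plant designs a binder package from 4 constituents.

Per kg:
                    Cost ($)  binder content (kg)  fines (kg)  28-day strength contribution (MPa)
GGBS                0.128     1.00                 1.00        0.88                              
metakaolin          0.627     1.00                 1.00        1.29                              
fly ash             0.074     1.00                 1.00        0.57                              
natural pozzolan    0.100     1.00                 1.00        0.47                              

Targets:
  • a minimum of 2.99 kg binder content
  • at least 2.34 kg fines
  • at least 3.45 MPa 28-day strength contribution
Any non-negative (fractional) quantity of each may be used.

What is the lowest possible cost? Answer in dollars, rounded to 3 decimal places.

Let x1 = kg of GGBS, x2 = kg of metakaolin, x3 = kg of fly ash, x4 = kg of natural pozzolan.
Minimise 0.128x1 + 0.627x2 + 0.074x3 + 0.1x4 s.t.:
  1x1 + 1x2 + 1x3 + 1x4 ≥ 2.99   (binder content)
  1x1 + 1x2 + 1x3 + 1x4 ≥ 2.34   (fines)
  0.88x1 + 1.29x2 + 0.57x3 + 0.47x4 ≥ 3.45   (28-day strength contribution)
  x1, x2, x3, x4 ≥ 0.
The optimal basis is {fly ash}; GGBS, metakaolin, natural pozzolan drop out. There the 28-day strength contribution constraint is tight.
That vertex is x3 = 6.053.
Objective = 0.074·6.053 = 0.44792.

$0.448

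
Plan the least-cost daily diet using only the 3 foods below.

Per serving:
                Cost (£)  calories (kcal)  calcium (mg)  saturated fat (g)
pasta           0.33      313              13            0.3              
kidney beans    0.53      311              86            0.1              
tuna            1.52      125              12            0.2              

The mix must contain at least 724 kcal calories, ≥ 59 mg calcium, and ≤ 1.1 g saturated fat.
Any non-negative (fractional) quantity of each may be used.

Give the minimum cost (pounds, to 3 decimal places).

Let x1 = servings of pasta, x2 = servings of kidney beans, x3 = servings of tuna.
Minimise 0.33x1 + 0.53x2 + 1.52x3 s.t.:
  313x1 + 311x2 + 125x3 ≥ 724   (calories)
  13x1 + 86x2 + 12x3 ≥ 59   (calcium)
  0.3x1 + 0.1x2 + 0.2x3 ≤ 1.1   (saturated fat)
  x1, x2, x3 ≥ 0.
The optimal basis is {pasta, kidney beans}; tuna drops out. There the calories and calcium constraints are tight.
Solving gives x1 = 1.92, x2 = 0.3958.
Hence cost = 0.33·1.92 + 0.53·0.3958 = £0.84337.

£0.843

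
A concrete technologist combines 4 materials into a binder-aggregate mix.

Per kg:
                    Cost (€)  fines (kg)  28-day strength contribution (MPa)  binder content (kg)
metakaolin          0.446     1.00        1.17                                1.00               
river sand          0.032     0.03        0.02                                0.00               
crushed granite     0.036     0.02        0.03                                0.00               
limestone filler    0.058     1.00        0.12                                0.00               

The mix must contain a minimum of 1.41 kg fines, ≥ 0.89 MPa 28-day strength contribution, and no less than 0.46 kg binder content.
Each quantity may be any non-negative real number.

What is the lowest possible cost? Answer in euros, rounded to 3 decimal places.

Let x1 = kg of metakaolin, x2 = kg of river sand, x3 = kg of crushed granite, x4 = kg of limestone filler.
Minimise 0.446x1 + 0.032x2 + 0.036x3 + 0.058x4 s.t.:
  1x1 + 0.03x2 + 0.02x3 + 1x4 ≥ 1.41   (fines)
  1.17x1 + 0.02x2 + 0.03x3 + 0.12x4 ≥ 0.89   (28-day strength contribution)
  1x1 ≥ 0.46   (binder content)
  x1, x2, x3, x4 ≥ 0.
The cheapest feasible vertex uses only metakaolin, limestone filler; river sand, crushed granite are not used. The fines and 28-day strength contribution requirements are met with equality.
Optimal quantities: metakaolin = 0.6865 kg, limestone filler = 0.7235 kg.
Hence cost = 0.446·0.6865 + 0.058·0.7235 = €0.34814.

€0.348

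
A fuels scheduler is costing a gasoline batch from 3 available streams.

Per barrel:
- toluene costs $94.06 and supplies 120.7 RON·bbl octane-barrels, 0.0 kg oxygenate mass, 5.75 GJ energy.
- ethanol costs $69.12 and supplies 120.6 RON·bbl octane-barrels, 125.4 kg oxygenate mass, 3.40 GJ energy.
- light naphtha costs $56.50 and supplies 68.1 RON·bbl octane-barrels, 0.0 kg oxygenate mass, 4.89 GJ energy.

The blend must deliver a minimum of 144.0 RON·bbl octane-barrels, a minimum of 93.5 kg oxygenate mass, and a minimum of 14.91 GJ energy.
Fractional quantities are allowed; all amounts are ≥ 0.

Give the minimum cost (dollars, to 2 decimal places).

$194.52

Set it up as a linear program. Let x1 = barrels of toluene, x2 = barrels of ethanol, x3 = barrels of light naphtha.
Minimise 94.06x1 + 69.12x2 + 56.5x3 s.t.:
  120.7x1 + 120.6x2 + 68.1x3 ≥ 144   (octane-barrels)
  125.4x2 ≥ 93.5   (oxygenate mass)
  5.75x1 + 3.4x2 + 4.89x3 ≥ 14.91   (energy)
  x1, x2, x3 ≥ 0.
The optimal basis is {ethanol, light naphtha}; toluene drops out. Binding constraints: oxygenate mass and energy.
That vertex is x2 = 0.74561, x3 = 2.5307.
Hence cost = 69.12·0.74561 + 56.5·2.5307 = $194.5211.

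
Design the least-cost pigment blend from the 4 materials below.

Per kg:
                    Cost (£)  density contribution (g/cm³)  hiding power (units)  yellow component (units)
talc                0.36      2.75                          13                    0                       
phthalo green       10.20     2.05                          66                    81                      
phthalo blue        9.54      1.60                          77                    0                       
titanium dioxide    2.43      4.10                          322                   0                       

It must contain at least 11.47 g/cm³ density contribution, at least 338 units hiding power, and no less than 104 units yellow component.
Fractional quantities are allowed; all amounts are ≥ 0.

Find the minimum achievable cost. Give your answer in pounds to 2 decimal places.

Let x1 = kg of talc, x2 = kg of phthalo green, x3 = kg of phthalo blue, x4 = kg of titanium dioxide.
Minimise 0.36x1 + 10.2x2 + 9.54x3 + 2.43x4 s.t.:
  2.75x1 + 2.05x2 + 1.6x3 + 4.1x4 ≥ 11.47   (density contribution)
  13x1 + 66x2 + 77x3 + 322x4 ≥ 338   (hiding power)
  81x2 ≥ 104   (yellow component)
  x1, x2, x3, x4 ≥ 0.
The optimal basis is {talc, phthalo green, titanium dioxide}; phthalo blue drops out. Binding constraints: density contribution, hiding power, yellow component.
That vertex is x1 = 2.172, x2 = 1.284, x4 = 0.6988.
Hence cost = 0.36·2.172 + 10.2·1.284 + 2.43·0.6988 = £15.5768.

£15.58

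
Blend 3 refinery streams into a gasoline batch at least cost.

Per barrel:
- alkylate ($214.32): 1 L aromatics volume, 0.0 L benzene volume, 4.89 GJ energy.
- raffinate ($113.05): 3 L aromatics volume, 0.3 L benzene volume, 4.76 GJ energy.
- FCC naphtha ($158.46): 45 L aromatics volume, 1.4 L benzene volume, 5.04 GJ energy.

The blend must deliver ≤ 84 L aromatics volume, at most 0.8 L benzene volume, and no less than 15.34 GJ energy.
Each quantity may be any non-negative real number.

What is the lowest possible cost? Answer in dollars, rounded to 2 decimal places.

This is a linear program. Let x1 = barrels of alkylate, x2 = barrels of raffinate, x3 = barrels of FCC naphtha.
Minimize 214.32x1 + 113.05x2 + 158.46x3 s.t.:
  1x1 + 3x2 + 45x3 ≤ 84   (aromatics volume)
  0.3x2 + 1.4x3 ≤ 0.8   (benzene volume)
  4.89x1 + 4.76x2 + 5.04x3 ≥ 15.34   (energy)
  x1, x2, x3 ≥ 0.
At the optimum only alkylate, raffinate are positive (FCC naphtha = 0). Binding constraints: benzene volume and energy.
That vertex is x1 = 0.54124, x2 = 2.6667.
Hence cost = 214.32·0.54124 + 113.05·2.6667 = $417.4690.

$417.47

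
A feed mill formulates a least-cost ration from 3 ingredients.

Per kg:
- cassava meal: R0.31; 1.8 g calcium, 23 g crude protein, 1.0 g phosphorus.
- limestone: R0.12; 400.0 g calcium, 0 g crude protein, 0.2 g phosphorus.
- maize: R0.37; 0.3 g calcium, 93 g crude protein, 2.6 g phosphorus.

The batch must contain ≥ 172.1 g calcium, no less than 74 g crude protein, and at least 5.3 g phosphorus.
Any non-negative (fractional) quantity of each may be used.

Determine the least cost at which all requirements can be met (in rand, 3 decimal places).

R0.793

This is a linear program. Let x1 = kg of cassava meal, x2 = kg of limestone, x3 = kg of maize.
Minimize 0.31x1 + 0.12x2 + 0.37x3 s.t.:
  1.8x1 + 400x2 + 0.3x3 ≥ 172.1   (calcium)
  23x1 + 93x3 ≥ 74   (crude protein)
  1x1 + 0.2x2 + 2.6x3 ≥ 5.3   (phosphorus)
  x1, x2, x3 ≥ 0.
At the optimum only limestone, maize are positive (cassava meal = 0). There the calcium and phosphorus constraints are tight.
Solving gives x2 = 0.4287, x3 = 2.005.
Objective = 0.12·0.4287 + 0.37·2.005 = 0.79329.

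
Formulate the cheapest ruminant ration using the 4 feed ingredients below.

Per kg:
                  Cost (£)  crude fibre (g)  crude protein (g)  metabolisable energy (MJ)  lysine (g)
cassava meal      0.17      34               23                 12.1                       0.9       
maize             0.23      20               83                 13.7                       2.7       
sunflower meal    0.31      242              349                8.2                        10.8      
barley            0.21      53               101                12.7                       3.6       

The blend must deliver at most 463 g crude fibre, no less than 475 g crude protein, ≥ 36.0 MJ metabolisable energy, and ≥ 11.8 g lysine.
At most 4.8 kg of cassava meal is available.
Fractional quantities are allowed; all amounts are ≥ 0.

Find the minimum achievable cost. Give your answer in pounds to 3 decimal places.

£0.711

Set it up as a linear program. Let x1 = kg of cassava meal, x2 = kg of maize, x3 = kg of sunflower meal, x4 = kg of barley.
Minimize 0.17x1 + 0.23x2 + 0.31x3 + 0.21x4 s.t.:
  34x1 + 20x2 + 242x3 + 53x4 ≤ 463   (crude fibre)
  23x1 + 83x2 + 349x3 + 101x4 ≥ 475   (crude protein)
  12.1x1 + 13.7x2 + 8.2x3 + 12.7x4 ≥ 36   (metabolisable energy)
  0.9x1 + 2.7x2 + 10.8x3 + 3.6x4 ≥ 11.8   (lysine)
  x1 ≤ 4.8
  x1, x2, x3, x4 ≥ 0.
The minimum-cost mix takes nothing from cassava meal, maize — only sunflower meal, barley. There the crude protein and metabolisable energy constraints are tight.
So sunflower meal = 0.6649 kg, barley = 2.405 kg.
Cost = 0.31·0.6649 + 0.21·2.405 = 0.71117.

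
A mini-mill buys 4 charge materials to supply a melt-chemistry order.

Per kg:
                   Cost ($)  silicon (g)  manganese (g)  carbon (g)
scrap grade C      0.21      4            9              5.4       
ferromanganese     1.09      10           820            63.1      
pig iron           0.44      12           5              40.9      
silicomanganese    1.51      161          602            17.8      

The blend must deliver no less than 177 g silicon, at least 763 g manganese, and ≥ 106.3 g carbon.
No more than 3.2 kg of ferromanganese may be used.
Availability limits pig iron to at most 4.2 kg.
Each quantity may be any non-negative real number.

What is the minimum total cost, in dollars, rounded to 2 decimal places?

$2.49

Set it up as a linear program. Let x1 = kg of scrap grade C, x2 = kg of ferromanganese, x3 = kg of pig iron, x4 = kg of silicomanganese.
Minimise 0.21x1 + 1.09x2 + 0.44x3 + 1.51x4 s.t.:
  4x1 + 10x2 + 12x3 + 161x4 ≥ 177   (silicon)
  9x1 + 820x2 + 5x3 + 602x4 ≥ 763   (manganese)
  5.4x1 + 63.1x2 + 40.9x3 + 17.8x4 ≥ 106.3   (carbon)
  x2 ≤ 3.2
  x3 ≤ 4.2
  x1, x2, x3, x4 ≥ 0.
The minimum-cost mix takes nothing from scrap grade C — only ferromanganese, pig iron, silicomanganese. Binding constraints: silicon, manganese, carbon.
That vertex is x2 = 0.2231, x3 = 1.842, x4 = 0.9482.
Hence cost = 1.09·0.2231 + 0.44·1.842 + 1.51·0.9482 = $2.4854.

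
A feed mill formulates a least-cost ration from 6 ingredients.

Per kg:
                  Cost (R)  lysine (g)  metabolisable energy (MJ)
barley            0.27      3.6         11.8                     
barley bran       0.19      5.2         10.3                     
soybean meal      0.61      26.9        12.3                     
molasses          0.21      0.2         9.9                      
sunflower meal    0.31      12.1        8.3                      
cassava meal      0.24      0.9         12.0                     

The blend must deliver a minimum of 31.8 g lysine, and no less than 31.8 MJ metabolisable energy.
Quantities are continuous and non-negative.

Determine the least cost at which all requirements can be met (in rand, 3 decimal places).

R0.878

Let x1 = kg of barley, x2 = kg of barley bran, x3 = kg of soybean meal, x4 = kg of molasses, x5 = kg of sunflower meal, x6 = kg of cassava meal.
min 0.27x1 + 0.19x2 + 0.61x3 + 0.21x4 + 0.31x5 + 0.24x6 with:
  3.6x1 + 5.2x2 + 26.9x3 + 0.2x4 + 12.1x5 + 0.9x6 ≥ 31.8   (lysine)
  11.8x1 + 10.3x2 + 12.3x3 + 9.9x4 + 8.3x5 + 12x6 ≥ 31.8   (metabolisable energy)
  x1, x2, x3, x4, x5, x6 ≥ 0.
The optimal basis is {barley bran, soybean meal}; barley, molasses, sunflower meal, cassava meal drop out. Binding constraints: lysine and metabolisable energy.
Optimal quantities: barley bran = 2.179 kg, soybean meal = 0.761 kg.
Hence cost = 0.19·2.179 + 0.61·0.761 = R0.87822.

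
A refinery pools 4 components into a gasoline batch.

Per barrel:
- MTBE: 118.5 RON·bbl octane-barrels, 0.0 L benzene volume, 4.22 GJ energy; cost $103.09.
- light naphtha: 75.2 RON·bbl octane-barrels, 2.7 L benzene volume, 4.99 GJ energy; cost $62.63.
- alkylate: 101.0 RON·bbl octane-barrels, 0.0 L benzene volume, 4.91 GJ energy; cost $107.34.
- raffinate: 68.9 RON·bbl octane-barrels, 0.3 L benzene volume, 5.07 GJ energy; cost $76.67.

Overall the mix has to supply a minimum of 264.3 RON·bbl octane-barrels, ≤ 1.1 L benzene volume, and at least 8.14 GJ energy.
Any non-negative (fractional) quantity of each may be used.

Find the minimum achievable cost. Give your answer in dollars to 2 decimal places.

$228.79

Treat it as an LP. Let x1 = barrels of MTBE, x2 = barrels of light naphtha, x3 = barrels of alkylate, x4 = barrels of raffinate.
min 103.09x1 + 62.63x2 + 107.34x3 + 76.67x4 s.t.:
  118.5x1 + 75.2x2 + 101x3 + 68.9x4 ≥ 264.3   (octane-barrels)
  2.7x2 + 0.3x4 ≤ 1.1   (benzene volume)
  4.22x1 + 4.99x2 + 4.91x3 + 5.07x4 ≥ 8.14   (energy)
  x1, x2, x3, x4 ≥ 0.
The cheapest feasible vertex uses only MTBE, light naphtha; alkylate, raffinate are not used. The octane-barrels and benzene volume requirements are met with equality.
So MTBE = 1.9718 barrels, light naphtha = 0.40741 barrels.
Objective = 103.09·1.9718 + 62.63·0.40741 = 228.7890.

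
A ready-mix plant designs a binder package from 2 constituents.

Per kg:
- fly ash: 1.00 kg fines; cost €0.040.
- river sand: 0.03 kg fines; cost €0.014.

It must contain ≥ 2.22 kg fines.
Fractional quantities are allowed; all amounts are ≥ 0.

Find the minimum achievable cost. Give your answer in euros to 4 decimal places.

€0.0888

Treat it as an LP. Let x1 = kg of fly ash, x2 = kg of river sand.
min 0.04x1 + 0.014x2 s.t.:
  1x1 + 0.03x2 ≥ 2.22   (fines)
  x1, x2 ≥ 0.
At the optimum only fly ash is positive (river sand = 0). The fines requirement is met with equality.
Solving gives x1 = 2.22.
Objective = 0.04·2.22 = 0.088800.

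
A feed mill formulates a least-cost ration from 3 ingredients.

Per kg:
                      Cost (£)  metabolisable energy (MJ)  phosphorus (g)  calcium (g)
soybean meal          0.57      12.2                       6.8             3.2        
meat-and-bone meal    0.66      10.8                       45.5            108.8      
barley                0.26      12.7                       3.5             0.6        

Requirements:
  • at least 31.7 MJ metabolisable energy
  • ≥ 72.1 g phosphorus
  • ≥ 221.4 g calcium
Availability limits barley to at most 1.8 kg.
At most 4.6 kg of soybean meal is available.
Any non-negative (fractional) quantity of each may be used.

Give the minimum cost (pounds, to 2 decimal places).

This is a linear program. Let x1 = kg of soybean meal, x2 = kg of meat-and-bone meal, x3 = kg of barley.
min 0.57x1 + 0.66x2 + 0.26x3 s.t.:
  12.2x1 + 10.8x2 + 12.7x3 ≥ 31.7   (metabolisable energy)
  6.8x1 + 45.5x2 + 3.5x3 ≥ 72.1   (phosphorus)
  3.2x1 + 108.8x2 + 0.6x3 ≥ 221.4   (calcium)
  x3 ≤ 1.8
  x1 ≤ 4.6
  x1, x2, x3 ≥ 0.
The minimum-cost mix takes nothing from soybean meal — only meat-and-bone meal, barley. The metabolisable energy and calcium requirements are met with equality.
Solving gives x2 = 2.031, x3 = 0.7692.
Cost = 0.66·2.031 + 0.26·0.7692 = 1.5405.

£1.54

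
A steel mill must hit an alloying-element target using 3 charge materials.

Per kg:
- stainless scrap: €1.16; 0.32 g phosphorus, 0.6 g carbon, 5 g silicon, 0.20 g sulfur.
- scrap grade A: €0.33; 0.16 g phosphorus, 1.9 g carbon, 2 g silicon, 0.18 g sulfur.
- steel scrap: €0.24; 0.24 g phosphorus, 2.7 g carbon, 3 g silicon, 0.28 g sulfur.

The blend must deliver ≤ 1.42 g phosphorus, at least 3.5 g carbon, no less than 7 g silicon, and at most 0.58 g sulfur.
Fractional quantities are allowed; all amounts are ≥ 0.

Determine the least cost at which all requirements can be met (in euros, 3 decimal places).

€0.769

Treat it as an LP. Let x1 = kg of stainless scrap, x2 = kg of scrap grade A, x3 = kg of steel scrap.
Minimize 1.16x1 + 0.33x2 + 0.24x3 with:
  0.32x1 + 0.16x2 + 0.24x3 ≤ 1.42   (phosphorus)
  0.6x1 + 1.9x2 + 2.7x3 ≥ 3.5   (carbon)
  5x1 + 2x2 + 3x3 ≥ 7   (silicon)
  0.2x1 + 0.18x2 + 0.28x3 ≤ 0.58   (sulfur)
  x1, x2, x3 ≥ 0.
The cheapest feasible vertex uses only stainless scrap, steel scrap; scrap grade A is not used. There the silicon and sulfur constraints are tight.
That vertex is x1 = 0.275, x3 = 1.875.
Objective = 1.16·0.275 + 0.24·1.875 = 0.76900.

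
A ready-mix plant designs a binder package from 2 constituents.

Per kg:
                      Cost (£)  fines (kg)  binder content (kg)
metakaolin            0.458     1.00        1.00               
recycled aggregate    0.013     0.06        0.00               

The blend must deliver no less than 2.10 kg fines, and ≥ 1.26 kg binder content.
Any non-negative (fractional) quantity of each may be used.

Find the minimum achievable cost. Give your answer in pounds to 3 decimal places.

£0.759

Let x1 = kg of metakaolin, x2 = kg of recycled aggregate.
Minimize 0.458x1 + 0.013x2 with:
  1x1 + 0.06x2 ≥ 2.1   (fines)
  1x1 ≥ 1.26   (binder content)
  x1, x2 ≥ 0.
Both inputs are positive at the optimum. The fines and binder content requirements are met with equality.
Optimal quantities: metakaolin = 1.26 kg, recycled aggregate = 14 kg.
Objective = 0.458·1.26 + 0.013·14 = 0.75908.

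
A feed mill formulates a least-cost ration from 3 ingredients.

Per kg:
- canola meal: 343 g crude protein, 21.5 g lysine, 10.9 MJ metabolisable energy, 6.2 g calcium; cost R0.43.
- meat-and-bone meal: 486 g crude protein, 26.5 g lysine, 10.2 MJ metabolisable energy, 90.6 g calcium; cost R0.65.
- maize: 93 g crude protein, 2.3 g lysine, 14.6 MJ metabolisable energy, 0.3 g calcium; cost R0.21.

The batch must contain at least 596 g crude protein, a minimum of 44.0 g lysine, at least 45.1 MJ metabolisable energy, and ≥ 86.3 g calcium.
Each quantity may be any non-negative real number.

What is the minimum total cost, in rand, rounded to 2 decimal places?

Set it up as a linear program. Let x1 = kg of canola meal, x2 = kg of meat-and-bone meal, x3 = kg of maize.
min 0.43x1 + 0.65x2 + 0.21x3 with:
  343x1 + 486x2 + 93x3 ≥ 596   (crude protein)
  21.5x1 + 26.5x2 + 2.3x3 ≥ 44   (lysine)
  10.9x1 + 10.2x2 + 14.6x3 ≥ 45.1   (metabolisable energy)
  6.2x1 + 90.6x2 + 0.3x3 ≥ 86.3   (calcium)
  x1, x2, x3 ≥ 0.
The optimal mix uses every input. Binding constraints: lysine, metabolisable energy, calcium.
So canola meal = 0.7379 kg, meat-and-bone meal = 0.8957 kg, maize = 1.912 kg.
Total cost: 0.43·0.7379 + 0.65·0.8957 + 0.21·1.912 = 1.3010.

R1.30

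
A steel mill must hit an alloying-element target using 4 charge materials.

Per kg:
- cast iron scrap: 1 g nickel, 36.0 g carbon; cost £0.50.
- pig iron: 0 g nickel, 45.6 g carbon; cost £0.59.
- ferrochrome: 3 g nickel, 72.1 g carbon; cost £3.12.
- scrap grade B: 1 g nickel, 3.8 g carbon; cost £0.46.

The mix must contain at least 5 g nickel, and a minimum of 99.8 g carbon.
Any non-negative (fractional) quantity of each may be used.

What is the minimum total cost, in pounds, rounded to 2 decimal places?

Let x1 = kg of cast iron scrap, x2 = kg of pig iron, x3 = kg of ferrochrome, x4 = kg of scrap grade B.
Minimize 0.5x1 + 0.59x2 + 3.12x3 + 0.46x4 s.t.:
  1x1 + 3x3 + 1x4 ≥ 5   (nickel)
  36x1 + 45.6x2 + 72.1x3 + 3.8x4 ≥ 99.8   (carbon)
  x1, x2, x3, x4 ≥ 0.
The cheapest feasible vertex uses only cast iron scrap, scrap grade B; pig iron, ferrochrome are not used. There the nickel and carbon constraints are tight.
That vertex is x1 = 2.509, x4 = 2.491.
Total cost: 0.5·2.509 + 0.46·2.491 = 2.4004.

£2.40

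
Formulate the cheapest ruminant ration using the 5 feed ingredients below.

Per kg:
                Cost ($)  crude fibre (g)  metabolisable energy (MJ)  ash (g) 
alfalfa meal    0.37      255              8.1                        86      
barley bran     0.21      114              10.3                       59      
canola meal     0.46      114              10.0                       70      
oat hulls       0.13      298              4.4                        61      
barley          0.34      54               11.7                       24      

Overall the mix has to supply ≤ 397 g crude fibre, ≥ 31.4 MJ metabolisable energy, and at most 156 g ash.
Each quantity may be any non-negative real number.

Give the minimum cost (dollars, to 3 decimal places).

Let x1 = kg of alfalfa meal, x2 = kg of barley bran, x3 = kg of canola meal, x4 = kg of oat hulls, x5 = kg of barley.
Minimise 0.37x1 + 0.21x2 + 0.46x3 + 0.13x4 + 0.34x5 subject to:
  255x1 + 114x2 + 114x3 + 298x4 + 54x5 ≤ 397   (crude fibre)
  8.1x1 + 10.3x2 + 10x3 + 4.4x4 + 11.7x5 ≥ 31.4   (metabolisable energy)
  86x1 + 59x2 + 70x3 + 61x4 + 24x5 ≤ 156   (ash)
  x1, x2, x3, x4, x5 ≥ 0.
At the optimum only barley bran, barley are positive (alfalfa meal, canola meal, oat hulls = 0). There the metabolisable energy and ash constraints are tight.
Optimal quantities: barley bran = 2.418 kg, barley = 0.5547 kg.
Total cost: 0.21·2.418 + 0.34·0.5547 = 0.69638.

$0.696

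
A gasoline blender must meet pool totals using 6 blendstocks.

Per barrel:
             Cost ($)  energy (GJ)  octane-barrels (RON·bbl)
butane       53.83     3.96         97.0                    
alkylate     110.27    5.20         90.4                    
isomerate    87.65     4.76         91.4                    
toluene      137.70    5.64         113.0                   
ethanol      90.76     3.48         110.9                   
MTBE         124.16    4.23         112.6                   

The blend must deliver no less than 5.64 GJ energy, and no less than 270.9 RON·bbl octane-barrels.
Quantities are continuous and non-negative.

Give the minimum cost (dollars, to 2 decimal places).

$150.34

Let x1 = barrels of butane, x2 = barrels of alkylate, x3 = barrels of isomerate, x4 = barrels of toluene, x5 = barrels of ethanol, x6 = barrels of MTBE.
min 53.83x1 + 110.27x2 + 87.65x3 + 137.7x4 + 90.76x5 + 124.16x6 s.t.:
  3.96x1 + 5.2x2 + 4.76x3 + 5.64x4 + 3.48x5 + 4.23x6 ≥ 5.64   (energy)
  97x1 + 90.4x2 + 91.4x3 + 113x4 + 110.9x5 + 112.6x6 ≥ 270.9   (octane-barrels)
  x1, x2, x3, x4, x5, x6 ≥ 0.
The minimum-cost mix takes nothing from alkylate, isomerate, toluene, ethanol, MTBE — only butane. The octane-barrels requirement is met with equality.
Solving gives x1 = 2.7928.
Total cost: 53.83·2.7928 = 150.3364.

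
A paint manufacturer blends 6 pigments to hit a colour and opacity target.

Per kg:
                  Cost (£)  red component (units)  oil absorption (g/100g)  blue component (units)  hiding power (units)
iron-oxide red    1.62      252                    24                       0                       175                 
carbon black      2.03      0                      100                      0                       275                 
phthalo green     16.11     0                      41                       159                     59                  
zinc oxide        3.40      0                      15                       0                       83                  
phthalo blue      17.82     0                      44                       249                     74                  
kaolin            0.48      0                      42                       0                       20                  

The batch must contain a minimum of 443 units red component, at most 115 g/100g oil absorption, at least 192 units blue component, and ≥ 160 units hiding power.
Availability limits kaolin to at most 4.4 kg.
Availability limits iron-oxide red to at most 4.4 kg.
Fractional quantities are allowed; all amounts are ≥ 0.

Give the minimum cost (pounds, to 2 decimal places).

£16.59

Set it up as a linear program. Let x1 = kg of iron-oxide red, x2 = kg of carbon black, x3 = kg of phthalo green, x4 = kg of zinc oxide, x5 = kg of phthalo blue, x6 = kg of kaolin.
min 1.62x1 + 2.03x2 + 16.11x3 + 3.4x4 + 17.82x5 + 0.48x6 s.t.:
  252x1 ≥ 443   (red component)
  24x1 + 100x2 + 41x3 + 15x4 + 44x5 + 42x6 ≤ 115   (oil absorption)
  159x3 + 249x5 ≥ 192   (blue component)
  175x1 + 275x2 + 59x3 + 83x4 + 74x5 + 20x6 ≥ 160   (hiding power)
  x6 ≤ 4.4
  x1 ≤ 4.4
  x1, x2, x3, x4, x5, x6 ≥ 0.
At the optimum only iron-oxide red, phthalo blue are positive (carbon black, phthalo green, zinc oxide, kaolin = 0). There the red component and blue component constraints are tight.
Solving gives x1 = 1.758, x5 = 0.7711.
Objective = 1.62·1.758 + 17.82·0.7711 = 16.5890.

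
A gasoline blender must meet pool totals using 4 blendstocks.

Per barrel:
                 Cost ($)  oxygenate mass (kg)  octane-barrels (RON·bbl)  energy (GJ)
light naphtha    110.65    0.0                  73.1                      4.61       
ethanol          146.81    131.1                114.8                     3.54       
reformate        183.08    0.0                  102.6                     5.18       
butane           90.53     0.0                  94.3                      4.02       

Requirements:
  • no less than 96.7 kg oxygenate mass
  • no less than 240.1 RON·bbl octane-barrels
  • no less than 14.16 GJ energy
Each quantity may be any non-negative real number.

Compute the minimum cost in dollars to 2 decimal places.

Let x1 = barrels of light naphtha, x2 = barrels of ethanol, x3 = barrels of reformate, x4 = barrels of butane.
min 110.65x1 + 146.81x2 + 183.08x3 + 90.53x4 with:
  131.1x2 ≥ 96.7   (oxygenate mass)
  73.1x1 + 114.8x2 + 102.6x3 + 94.3x4 ≥ 240.1   (octane-barrels)
  4.61x1 + 3.54x2 + 5.18x3 + 4.02x4 ≥ 14.16   (energy)
  x1, x2, x3, x4 ≥ 0.
The cheapest feasible vertex uses only ethanol, butane; light naphtha, reformate are not used. The oxygenate mass and energy requirements are met with equality.
So ethanol = 0.7376 barrels, butane = 2.8729 barrels.
Cost = 146.81·0.7376 + 90.53·2.8729 = 368.3707.

$368.37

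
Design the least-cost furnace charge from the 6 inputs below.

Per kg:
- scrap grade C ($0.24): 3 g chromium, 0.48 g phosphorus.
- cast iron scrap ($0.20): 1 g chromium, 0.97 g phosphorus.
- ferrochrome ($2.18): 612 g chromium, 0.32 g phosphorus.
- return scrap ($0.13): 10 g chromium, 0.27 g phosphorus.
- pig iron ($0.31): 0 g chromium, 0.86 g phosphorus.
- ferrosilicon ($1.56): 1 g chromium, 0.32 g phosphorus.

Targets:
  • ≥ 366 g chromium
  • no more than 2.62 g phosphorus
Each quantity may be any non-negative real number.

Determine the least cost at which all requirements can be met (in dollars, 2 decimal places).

$1.30

Let x1 = kg of scrap grade C, x2 = kg of cast iron scrap, x3 = kg of ferrochrome, x4 = kg of return scrap, x5 = kg of pig iron, x6 = kg of ferrosilicon.
min 0.24x1 + 0.2x2 + 2.18x3 + 0.13x4 + 0.31x5 + 1.56x6 subject to:
  3x1 + 1x2 + 612x3 + 10x4 + 1x6 ≥ 366   (chromium)
  0.48x1 + 0.97x2 + 0.32x3 + 0.27x4 + 0.86x5 + 0.32x6 ≤ 2.62   (phosphorus)
  x1, x2, x3, x4, x5, x6 ≥ 0.
The optimal basis is {ferrochrome}; scrap grade C, cast iron scrap, return scrap, pig iron, ferrosilicon drop out. Binding constraint: chromium.
Solving gives x3 = 0.598.
Objective = 2.18·0.598 = 1.3036.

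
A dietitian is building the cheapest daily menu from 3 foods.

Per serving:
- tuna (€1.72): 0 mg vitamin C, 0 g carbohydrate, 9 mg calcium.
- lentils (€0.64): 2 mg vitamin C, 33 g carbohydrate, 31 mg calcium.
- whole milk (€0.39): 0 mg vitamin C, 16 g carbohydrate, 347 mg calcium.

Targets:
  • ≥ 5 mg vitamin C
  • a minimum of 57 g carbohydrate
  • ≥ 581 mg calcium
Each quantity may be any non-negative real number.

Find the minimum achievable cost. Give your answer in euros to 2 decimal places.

Let x1 = servings of tuna, x2 = servings of lentils, x3 = servings of whole milk.
Minimise 1.72x1 + 0.64x2 + 0.39x3 subject to:
  2x2 ≥ 5   (vitamin C)
  33x2 + 16x3 ≥ 57   (carbohydrate)
  9x1 + 31x2 + 347x3 ≥ 581   (calcium)
  x1, x2, x3 ≥ 0.
The optimal basis is {lentils, whole milk}; tuna drops out. There the vitamin C and calcium constraints are tight.
Optimal quantities: lentils = 2.5 servings, whole milk = 1.451 servings.
Total cost: 0.64·2.5 + 0.39·1.451 = 2.1659.

€2.17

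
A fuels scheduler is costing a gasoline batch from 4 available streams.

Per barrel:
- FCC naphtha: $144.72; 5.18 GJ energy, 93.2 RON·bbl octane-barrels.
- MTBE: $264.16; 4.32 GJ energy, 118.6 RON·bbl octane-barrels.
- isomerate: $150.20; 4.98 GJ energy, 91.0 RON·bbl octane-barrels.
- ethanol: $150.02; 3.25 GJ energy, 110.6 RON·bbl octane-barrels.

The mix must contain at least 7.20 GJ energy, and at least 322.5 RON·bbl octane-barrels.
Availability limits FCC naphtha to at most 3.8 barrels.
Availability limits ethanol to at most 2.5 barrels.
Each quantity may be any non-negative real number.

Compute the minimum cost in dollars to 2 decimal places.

Treat it as an LP. Let x1 = barrels of FCC naphtha, x2 = barrels of MTBE, x3 = barrels of isomerate, x4 = barrels of ethanol.
Minimize 144.72x1 + 264.16x2 + 150.2x3 + 150.02x4 s.t.:
  5.18x1 + 4.32x2 + 4.98x3 + 3.25x4 ≥ 7.2   (energy)
  93.2x1 + 118.6x2 + 91x3 + 110.6x4 ≥ 322.5   (octane-barrels)
  x1 ≤ 3.8
  x4 ≤ 2.5
  x1, x2, x3, x4 ≥ 0.
The minimum-cost mix takes nothing from MTBE, isomerate — only FCC naphtha, ethanol. The octane-barrels and the ethanol cap requirements are met with equality.
That vertex is x1 = 0.4936, x4 = 2.5.
Hence cost = 144.72·0.4936 + 150.02·2.5 = $446.4838.

$446.48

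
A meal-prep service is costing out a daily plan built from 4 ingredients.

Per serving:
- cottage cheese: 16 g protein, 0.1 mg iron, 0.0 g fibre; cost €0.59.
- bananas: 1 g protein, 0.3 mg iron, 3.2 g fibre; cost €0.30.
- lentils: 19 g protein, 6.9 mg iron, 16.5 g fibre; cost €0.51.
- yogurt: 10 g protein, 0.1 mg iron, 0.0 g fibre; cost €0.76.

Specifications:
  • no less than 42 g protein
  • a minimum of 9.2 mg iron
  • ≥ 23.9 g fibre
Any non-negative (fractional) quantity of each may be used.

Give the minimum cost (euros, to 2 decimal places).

This is a linear program. Let x1 = servings of cottage cheese, x2 = servings of bananas, x3 = servings of lentils, x4 = servings of yogurt.
Minimise 0.59x1 + 0.3x2 + 0.51x3 + 0.76x4 with:
  16x1 + 1x2 + 19x3 + 10x4 ≥ 42   (protein)
  0.1x1 + 0.3x2 + 6.9x3 + 0.1x4 ≥ 9.2   (iron)
  3.2x2 + 16.5x3 ≥ 23.9   (fibre)
  x1, x2, x3, x4 ≥ 0.
The cheapest feasible vertex uses only lentils; cottage cheese, bananas, yogurt are not used. The protein requirement is met with equality.
That vertex is x3 = 2.211.
Total cost: 0.51·2.211 = 1.1276.

€1.13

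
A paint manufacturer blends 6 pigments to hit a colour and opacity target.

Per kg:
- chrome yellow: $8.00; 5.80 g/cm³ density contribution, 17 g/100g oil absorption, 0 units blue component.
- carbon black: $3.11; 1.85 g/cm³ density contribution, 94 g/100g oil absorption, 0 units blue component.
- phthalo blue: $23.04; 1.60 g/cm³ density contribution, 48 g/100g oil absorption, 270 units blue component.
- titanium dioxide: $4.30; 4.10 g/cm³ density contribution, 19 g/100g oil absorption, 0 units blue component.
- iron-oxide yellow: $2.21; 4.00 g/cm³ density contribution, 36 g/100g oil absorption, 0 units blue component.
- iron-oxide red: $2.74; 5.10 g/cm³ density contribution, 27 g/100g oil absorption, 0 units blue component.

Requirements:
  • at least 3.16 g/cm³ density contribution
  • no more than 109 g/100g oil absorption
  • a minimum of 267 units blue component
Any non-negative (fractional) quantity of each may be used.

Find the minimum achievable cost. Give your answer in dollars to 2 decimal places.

$23.63

Treat it as an LP. Let x1 = kg of chrome yellow, x2 = kg of carbon black, x3 = kg of phthalo blue, x4 = kg of titanium dioxide, x5 = kg of iron-oxide yellow, x6 = kg of iron-oxide red.
Minimise 8x1 + 3.11x2 + 23.04x3 + 4.3x4 + 2.21x5 + 2.74x6 with:
  5.8x1 + 1.85x2 + 1.6x3 + 4.1x4 + 4x5 + 5.1x6 ≥ 3.16   (density contribution)
  17x1 + 94x2 + 48x3 + 19x4 + 36x5 + 27x6 ≤ 109   (oil absorption)
  270x3 ≥ 267   (blue component)
  x1, x2, x3, x4, x5, x6 ≥ 0.
The optimal basis is {phthalo blue, iron-oxide red}; chrome yellow, carbon black, titanium dioxide, iron-oxide yellow drop out. There the density contribution and blue component constraints are tight.
That vertex is x3 = 0.9889, x6 = 0.3094.
Hence cost = 23.04·0.9889 + 2.74·0.3094 = $23.6320.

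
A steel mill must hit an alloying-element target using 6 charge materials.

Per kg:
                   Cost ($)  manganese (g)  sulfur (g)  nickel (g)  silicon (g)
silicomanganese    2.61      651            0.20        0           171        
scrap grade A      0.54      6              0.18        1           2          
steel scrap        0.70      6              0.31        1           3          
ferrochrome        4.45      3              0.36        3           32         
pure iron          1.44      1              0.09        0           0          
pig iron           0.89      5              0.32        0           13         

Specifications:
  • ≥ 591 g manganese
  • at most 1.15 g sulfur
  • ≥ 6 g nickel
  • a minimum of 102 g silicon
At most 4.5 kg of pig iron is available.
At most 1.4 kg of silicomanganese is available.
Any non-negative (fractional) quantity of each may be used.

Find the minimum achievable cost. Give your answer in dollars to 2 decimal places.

$7.12

Let x1 = kg of silicomanganese, x2 = kg of scrap grade A, x3 = kg of steel scrap, x4 = kg of ferrochrome, x5 = kg of pure iron, x6 = kg of pig iron.
Minimize 2.61x1 + 0.54x2 + 0.7x3 + 4.45x4 + 1.44x5 + 0.89x6 subject to:
  651x1 + 6x2 + 6x3 + 3x4 + 1x5 + 5x6 ≥ 591   (manganese)
  0.2x1 + 0.18x2 + 0.31x3 + 0.36x4 + 0.09x5 + 0.32x6 ≤ 1.15   (sulfur)
  1x2 + 1x3 + 3x4 ≥ 6   (nickel)
  171x1 + 2x2 + 3x3 + 32x4 + 13x6 ≥ 102   (silicon)
  x6 ≤ 4.5
  x1 ≤ 1.4
  x1, x2, x3, x4, x5, x6 ≥ 0.
The optimal basis is {silicomanganese, scrap grade A, ferrochrome}; steel scrap, pure iron, pig iron drop out. There the manganese, sulfur, nickel constraints are tight.
That vertex is x1 = 0.8657, x2 = 4.281, x4 = 0.573.
Hence cost = 2.61·0.8657 + 0.54·4.281 + 4.45·0.573 = $7.1211.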